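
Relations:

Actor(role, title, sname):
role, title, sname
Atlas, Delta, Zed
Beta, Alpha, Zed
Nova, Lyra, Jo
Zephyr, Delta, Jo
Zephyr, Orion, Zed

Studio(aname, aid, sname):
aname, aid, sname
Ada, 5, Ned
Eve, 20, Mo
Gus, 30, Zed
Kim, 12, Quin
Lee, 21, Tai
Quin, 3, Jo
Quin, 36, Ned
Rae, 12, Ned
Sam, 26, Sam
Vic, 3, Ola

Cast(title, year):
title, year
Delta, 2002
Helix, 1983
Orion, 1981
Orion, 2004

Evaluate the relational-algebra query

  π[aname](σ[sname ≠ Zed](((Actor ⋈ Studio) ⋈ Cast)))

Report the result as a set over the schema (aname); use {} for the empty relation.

{Quin}

Actor ⋈ Studio (natural join on sname): {(Atlas, Delta, Zed, Gus, 30), (Beta, Alpha, Zed, Gus, 30), (Nova, Lyra, Jo, Quin, 3), (Zephyr, Delta, Jo, Quin, 3), (Zephyr, Orion, Zed, Gus, 30)}
(Actor ⋈ Studio) ⋈ Cast (natural join on title): {(Atlas, Delta, Zed, Gus, 30, 2002), (Zephyr, Delta, Jo, Quin, 3, 2002), (Zephyr, Orion, Zed, Gus, 30, 1981), (Zephyr, Orion, Zed, Gus, 30, 2004)}
Apply σ_{sname ≠ Zed}; surviving tuples: {(Zephyr, Delta, Jo, Quin, 3, 2002)}
π[aname]: project onto (aname) → {Quin}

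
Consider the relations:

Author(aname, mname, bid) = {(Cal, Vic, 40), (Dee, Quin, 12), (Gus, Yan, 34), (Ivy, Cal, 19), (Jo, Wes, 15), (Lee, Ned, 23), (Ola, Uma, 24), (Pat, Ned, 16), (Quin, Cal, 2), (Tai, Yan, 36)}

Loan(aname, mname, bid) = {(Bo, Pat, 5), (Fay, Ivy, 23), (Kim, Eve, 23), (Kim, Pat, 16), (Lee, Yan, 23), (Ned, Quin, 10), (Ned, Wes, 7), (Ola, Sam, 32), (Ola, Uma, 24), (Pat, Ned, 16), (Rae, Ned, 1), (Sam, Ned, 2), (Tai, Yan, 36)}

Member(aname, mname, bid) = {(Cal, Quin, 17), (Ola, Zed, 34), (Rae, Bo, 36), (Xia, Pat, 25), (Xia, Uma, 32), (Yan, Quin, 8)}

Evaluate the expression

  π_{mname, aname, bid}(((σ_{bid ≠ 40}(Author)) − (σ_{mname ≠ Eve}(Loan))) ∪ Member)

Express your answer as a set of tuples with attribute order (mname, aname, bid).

Apply σ_{bid ≠ 40}; surviving tuples: {(Dee, Quin, 12), (Gus, Yan, 34), (Ivy, Cal, 19), (Jo, Wes, 15), (Lee, Ned, 23), (Ola, Uma, 24), (Pat, Ned, 16), (Quin, Cal, 2), (Tai, Yan, 36)}
Apply σ_{mname ≠ Eve}; surviving tuples: {(Bo, Pat, 5), (Fay, Ivy, 23), (Kim, Pat, 16), (Lee, Yan, 23), (Ned, Quin, 10), (Ned, Wes, 7), (Ola, Sam, 32), (Ola, Uma, 24), (Pat, Ned, 16), (Rae, Ned, 1), (Sam, Ned, 2), (Tai, Yan, 36)}
Set difference of the two operands is {(Dee, Quin, 12), (Gus, Yan, 34), (Ivy, Cal, 19), (Jo, Wes, 15), (Lee, Ned, 23), (Quin, Cal, 2)}.
Set union of the two operands is {(Cal, Quin, 17), (Dee, Quin, 12), (Gus, Yan, 34), (Ivy, Cal, 19), (Jo, Wes, 15), (Lee, Ned, 23), (Ola, Zed, 34), (Quin, Cal, 2), (Rae, Bo, 36), (Xia, Pat, 25), (Xia, Uma, 32), (Yan, Quin, 8)}.
Keep only column(s) mname, aname, bid: {(Bo, Rae, 36), (Cal, Ivy, 19), (Cal, Quin, 2), (Ned, Lee, 23), (Pat, Xia, 25), (Quin, Cal, 17), (Quin, Dee, 12), (Quin, Yan, 8), (Uma, Xia, 32), (Wes, Jo, 15), (Yan, Gus, 34), (Zed, Ola, 34)}

{(Bo, Rae, 36), (Cal, Ivy, 19), (Cal, Quin, 2), (Ned, Lee, 23), (Pat, Xia, 25), (Quin, Cal, 17), (Quin, Dee, 12), (Quin, Yan, 8), (Uma, Xia, 32), (Wes, Jo, 15), (Yan, Gus, 34), (Zed, Ola, 34)}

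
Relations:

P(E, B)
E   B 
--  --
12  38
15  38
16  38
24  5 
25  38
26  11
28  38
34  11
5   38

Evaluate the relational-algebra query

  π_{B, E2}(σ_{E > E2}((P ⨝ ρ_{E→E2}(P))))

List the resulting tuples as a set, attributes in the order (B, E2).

{(11, 26), (38, 12), (38, 15), (38, 16), (38, 25), (38, 5)}

ρ[E→E2]: schema becomes (E2, B); tuples unchanged.
Joining P and ρ_{E→E2}(P) on B yields {(12, 38, 12), (12, 38, 15), (12, 38, 16), (12, 38, 25), (12, 38, 28), (12, 38, 5), (15, 38, 12), (15, 38, 15), (15, 38, 16), (15, 38, 25), (15, 38, 28), (15, 38, 5), (16, 38, 12), (16, 38, 15), (16, 38, 16), (16, 38, 25), (16, 38, 28), (16, 38, 5), (24, 5, 24), (25, 38, 12), (25, 38, 15), (25, 38, 16), (25, 38, 25), (25, 38, 28), (25, 38, 5), (26, 11, 26), (26, 11, 34), (28, 38, 12), (28, 38, 15), (28, 38, 16), (28, 38, 25), (28, 38, 28), (28, 38, 5), (34, 11, 26), (34, 11, 34), (5, 38, 12), (5, 38, 15), (5, 38, 16), (5, 38, 25), (5, 38, 28), (5, 38, 5)}.
Selection E > E2: {(12, 38, 5), (15, 38, 12), (15, 38, 5), (16, 38, 12), (16, 38, 15), (16, 38, 5), (25, 38, 12), (25, 38, 15), (25, 38, 16), (25, 38, 5), (28, 38, 12), (28, 38, 15), (28, 38, 16), (28, 38, 25), (28, 38, 5), (34, 11, 26)}
π[B, E2]: project onto (B, E2) (10 duplicate(s) eliminated) → {(11, 26), (38, 12), (38, 15), (38, 16), (38, 25), (38, 5)}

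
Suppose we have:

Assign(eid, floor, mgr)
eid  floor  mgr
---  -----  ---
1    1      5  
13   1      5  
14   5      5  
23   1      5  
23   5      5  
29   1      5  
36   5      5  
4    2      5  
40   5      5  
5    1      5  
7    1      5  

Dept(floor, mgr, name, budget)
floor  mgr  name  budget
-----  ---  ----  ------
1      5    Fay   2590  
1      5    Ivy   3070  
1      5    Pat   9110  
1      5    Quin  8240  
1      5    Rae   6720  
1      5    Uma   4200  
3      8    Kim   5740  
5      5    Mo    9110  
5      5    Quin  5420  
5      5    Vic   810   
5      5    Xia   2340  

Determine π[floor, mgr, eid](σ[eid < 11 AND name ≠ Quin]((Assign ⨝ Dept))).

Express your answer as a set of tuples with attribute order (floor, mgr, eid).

Joining Assign and Dept on floor, mgr yields {(1, 1, 5, Fay, 2590), (1, 1, 5, Ivy, 3070), (1, 1, 5, Pat, 9110), (1, 1, 5, Quin, 8240), (1, 1, 5, Rae, 6720), (1, 1, 5, Uma, 4200), (13, 1, 5, Fay, 2590), (13, 1, 5, Ivy, 3070), (13, 1, 5, Pat, 9110), (13, 1, 5, Quin, 8240), (13, 1, 5, Rae, 6720), (13, 1, 5, Uma, 4200), (14, 5, 5, Mo, 9110), (14, 5, 5, Quin, 5420), (14, 5, 5, Vic, 810), (14, 5, 5, Xia, 2340), (23, 1, 5, Fay, 2590), (23, 1, 5, Ivy, 3070), (23, 1, 5, Pat, 9110), (23, 1, 5, Quin, 8240), (23, 1, 5, Rae, 6720), (23, 1, 5, Uma, 4200), (23, 5, 5, Mo, 9110), (23, 5, 5, Quin, 5420), (23, 5, 5, Vic, 810), (23, 5, 5, Xia, 2340), (29, 1, 5, Fay, 2590), (29, 1, 5, Ivy, 3070), (29, 1, 5, Pat, 9110), (29, 1, 5, Quin, 8240), (29, 1, 5, Rae, 6720), (29, 1, 5, Uma, 4200), (36, 5, 5, Mo, 9110), (36, 5, 5, Quin, 5420), (36, 5, 5, Vic, 810), (36, 5, 5, Xia, 2340), (40, 5, 5, Mo, 9110), (40, 5, 5, Quin, 5420), (40, 5, 5, Vic, 810), (40, 5, 5, Xia, 2340), (5, 1, 5, Fay, 2590), (5, 1, 5, Ivy, 3070), (5, 1, 5, Pat, 9110), (5, 1, 5, Quin, 8240), (5, 1, 5, Rae, 6720), (5, 1, 5, Uma, 4200), (7, 1, 5, Fay, 2590), (7, 1, 5, Ivy, 3070), (7, 1, 5, Pat, 9110), (7, 1, 5, Quin, 8240), (7, 1, 5, Rae, 6720), (7, 1, 5, Uma, 4200)}.
Filtering on eid < 11 AND name ≠ Quin leaves {(1, 1, 5, Fay, 2590), (1, 1, 5, Ivy, 3070), (1, 1, 5, Pat, 9110), (1, 1, 5, Rae, 6720), (1, 1, 5, Uma, 4200), (5, 1, 5, Fay, 2590), (5, 1, 5, Ivy, 3070), (5, 1, 5, Pat, 9110), (5, 1, 5, Rae, 6720), (5, 1, 5, Uma, 4200), (7, 1, 5, Fay, 2590), (7, 1, 5, Ivy, 3070), (7, 1, 5, Pat, 9110), (7, 1, 5, Rae, 6720), (7, 1, 5, Uma, 4200)}.
π[floor, mgr, eid]: project onto (floor, mgr, eid) (12 duplicate(s) eliminated) → {(1, 5, 1), (1, 5, 5), (1, 5, 7)}

{(1, 5, 1), (1, 5, 5), (1, 5, 7)}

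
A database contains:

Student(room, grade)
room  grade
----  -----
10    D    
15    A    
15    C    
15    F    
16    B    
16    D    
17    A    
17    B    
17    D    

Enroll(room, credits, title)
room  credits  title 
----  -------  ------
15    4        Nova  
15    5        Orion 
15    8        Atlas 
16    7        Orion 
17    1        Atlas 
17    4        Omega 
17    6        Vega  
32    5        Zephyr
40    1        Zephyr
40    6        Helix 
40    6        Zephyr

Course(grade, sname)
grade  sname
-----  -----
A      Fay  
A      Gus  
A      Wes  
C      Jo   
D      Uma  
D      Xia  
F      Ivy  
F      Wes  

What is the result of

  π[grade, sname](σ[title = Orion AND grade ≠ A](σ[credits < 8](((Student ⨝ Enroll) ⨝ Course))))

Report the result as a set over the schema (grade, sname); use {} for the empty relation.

{(C, Jo), (D, Uma), (D, Xia), (F, Ivy), (F, Wes)}

Natural join on room: {(15, A, 4, Nova), (15, A, 5, Orion), (15, A, 8, Atlas), (15, C, 4, Nova), (15, C, 5, Orion), (15, C, 8, Atlas), (15, F, 4, Nova), (15, F, 5, Orion), (15, F, 8, Atlas), (16, B, 7, Orion), (16, D, 7, Orion), (17, A, 1, Atlas), (17, A, 4, Omega), (17, A, 6, Vega), (17, B, 1, Atlas), (17, B, 4, Omega), (17, B, 6, Vega), (17, D, 1, Atlas), (17, D, 4, Omega), (17, D, 6, Vega)}
Natural join on grade: {(15, A, 4, Nova, Fay), (15, A, 4, Nova, Gus), (15, A, 4, Nova, Wes), (15, A, 5, Orion, Fay), (15, A, 5, Orion, Gus), (15, A, 5, Orion, Wes), (15, A, 8, Atlas, Fay), (15, A, 8, Atlas, Gus), (15, A, 8, Atlas, Wes), (15, C, 4, Nova, Jo), (15, C, 5, Orion, Jo), (15, C, 8, Atlas, Jo), (15, F, 4, Nova, Ivy), (15, F, 4, Nova, Wes), (15, F, 5, Orion, Ivy), (15, F, 5, Orion, Wes), (15, F, 8, Atlas, Ivy), (15, F, 8, Atlas, Wes), (16, D, 7, Orion, Uma), (16, D, 7, Orion, Xia), (17, A, 1, Atlas, Fay), (17, A, 1, Atlas, Gus), (17, A, 1, Atlas, Wes), (17, A, 4, Omega, Fay), (17, A, 4, Omega, Gus), (17, A, 4, Omega, Wes), (17, A, 6, Vega, Fay), (17, A, 6, Vega, Gus), (17, A, 6, Vega, Wes), (17, D, 1, Atlas, Uma), (17, D, 1, Atlas, Xia), (17, D, 4, Omega, Uma), (17, D, 4, Omega, Xia), (17, D, 6, Vega, Uma), (17, D, 6, Vega, Xia)}
Selection credits < 8: {(15, A, 4, Nova, Fay), (15, A, 4, Nova, Gus), (15, A, 4, Nova, Wes), (15, A, 5, Orion, Fay), (15, A, 5, Orion, Gus), (15, A, 5, Orion, Wes), (15, C, 4, Nova, Jo), (15, C, 5, Orion, Jo), (15, F, 4, Nova, Ivy), (15, F, 4, Nova, Wes), (15, F, 5, Orion, Ivy), (15, F, 5, Orion, Wes), (16, D, 7, Orion, Uma), (16, D, 7, Orion, Xia), (17, A, 1, Atlas, Fay), (17, A, 1, Atlas, Gus), (17, A, 1, Atlas, Wes), (17, A, 4, Omega, Fay), (17, A, 4, Omega, Gus), (17, A, 4, Omega, Wes), (17, A, 6, Vega, Fay), (17, A, 6, Vega, Gus), (17, A, 6, Vega, Wes), (17, D, 1, Atlas, Uma), (17, D, 1, Atlas, Xia), (17, D, 4, Omega, Uma), (17, D, 4, Omega, Xia), (17, D, 6, Vega, Uma), (17, D, 6, Vega, Xia)}
Selection title = Orion AND grade ≠ A: {(15, C, 5, Orion, Jo), (15, F, 5, Orion, Ivy), (15, F, 5, Orion, Wes), (16, D, 7, Orion, Uma), (16, D, 7, Orion, Xia)}
Projecting to grade, sname: {(C, Jo), (D, Uma), (D, Xia), (F, Ivy), (F, Wes)}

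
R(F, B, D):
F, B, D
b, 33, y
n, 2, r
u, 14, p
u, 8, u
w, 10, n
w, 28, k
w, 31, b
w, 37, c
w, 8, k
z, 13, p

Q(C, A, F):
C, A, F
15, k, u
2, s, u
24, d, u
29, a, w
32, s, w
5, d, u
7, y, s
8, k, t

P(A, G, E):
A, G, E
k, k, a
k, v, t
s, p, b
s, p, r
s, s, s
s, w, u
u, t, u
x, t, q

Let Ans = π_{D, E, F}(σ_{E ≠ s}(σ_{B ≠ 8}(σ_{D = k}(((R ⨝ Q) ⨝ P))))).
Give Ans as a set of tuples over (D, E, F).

{(k, b, w), (k, r, w), (k, u, w)}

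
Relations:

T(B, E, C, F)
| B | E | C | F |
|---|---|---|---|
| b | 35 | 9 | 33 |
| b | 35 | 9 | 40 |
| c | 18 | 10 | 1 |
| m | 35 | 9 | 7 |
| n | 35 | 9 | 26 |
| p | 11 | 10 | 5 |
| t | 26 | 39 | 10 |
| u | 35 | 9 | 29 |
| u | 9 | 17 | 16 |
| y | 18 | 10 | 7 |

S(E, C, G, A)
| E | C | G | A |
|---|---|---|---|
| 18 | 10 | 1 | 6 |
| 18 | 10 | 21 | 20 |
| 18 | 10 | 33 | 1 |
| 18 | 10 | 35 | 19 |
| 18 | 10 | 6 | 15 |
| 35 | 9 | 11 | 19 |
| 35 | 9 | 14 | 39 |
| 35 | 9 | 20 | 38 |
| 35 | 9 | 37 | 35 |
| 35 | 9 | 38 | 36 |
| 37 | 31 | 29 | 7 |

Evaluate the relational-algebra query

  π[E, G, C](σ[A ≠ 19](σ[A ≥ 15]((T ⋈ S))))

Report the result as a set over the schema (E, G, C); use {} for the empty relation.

{(18, 21, 10), (18, 6, 10), (35, 14, 9), (35, 20, 9), (35, 37, 9), (35, 38, 9)}

Natural join on E, C: {(b, 35, 9, 33, 11, 19), (b, 35, 9, 33, 14, 39), (b, 35, 9, 33, 20, 38), (b, 35, 9, 33, 37, 35), (b, 35, 9, 33, 38, 36), (b, 35, 9, 40, 11, 19), (b, 35, 9, 40, 14, 39), (b, 35, 9, 40, 20, 38), (b, 35, 9, 40, 37, 35), (b, 35, 9, 40, 38, 36), (c, 18, 10, 1, 1, 6), (c, 18, 10, 1, 21, 20), (c, 18, 10, 1, 33, 1), (c, 18, 10, 1, 35, 19), (c, 18, 10, 1, 6, 15), (m, 35, 9, 7, 11, 19), (m, 35, 9, 7, 14, 39), (m, 35, 9, 7, 20, 38), (m, 35, 9, 7, 37, 35), (m, 35, 9, 7, 38, 36), (n, 35, 9, 26, 11, 19), (n, 35, 9, 26, 14, 39), (n, 35, 9, 26, 20, 38), (n, 35, 9, 26, 37, 35), (n, 35, 9, 26, 38, 36), (u, 35, 9, 29, 11, 19), (u, 35, 9, 29, 14, 39), (u, 35, 9, 29, 20, 38), (u, 35, 9, 29, 37, 35), (u, 35, 9, 29, 38, 36), (y, 18, 10, 7, 1, 6), (y, 18, 10, 7, 21, 20), (y, 18, 10, 7, 33, 1), (y, 18, 10, 7, 35, 19), (y, 18, 10, 7, 6, 15)}
Selection A ≥ 15: {(b, 35, 9, 33, 11, 19), (b, 35, 9, 33, 14, 39), (b, 35, 9, 33, 20, 38), (b, 35, 9, 33, 37, 35), (b, 35, 9, 33, 38, 36), (b, 35, 9, 40, 11, 19), (b, 35, 9, 40, 14, 39), (b, 35, 9, 40, 20, 38), (b, 35, 9, 40, 37, 35), (b, 35, 9, 40, 38, 36), (c, 18, 10, 1, 21, 20), (c, 18, 10, 1, 35, 19), (c, 18, 10, 1, 6, 15), (m, 35, 9, 7, 11, 19), (m, 35, 9, 7, 14, 39), (m, 35, 9, 7, 20, 38), (m, 35, 9, 7, 37, 35), (m, 35, 9, 7, 38, 36), (n, 35, 9, 26, 11, 19), (n, 35, 9, 26, 14, 39), (n, 35, 9, 26, 20, 38), (n, 35, 9, 26, 37, 35), (n, 35, 9, 26, 38, 36), (u, 35, 9, 29, 11, 19), (u, 35, 9, 29, 14, 39), (u, 35, 9, 29, 20, 38), (u, 35, 9, 29, 37, 35), (u, 35, 9, 29, 38, 36), (y, 18, 10, 7, 21, 20), (y, 18, 10, 7, 35, 19), (y, 18, 10, 7, 6, 15)}
Selection A ≠ 19: {(b, 35, 9, 33, 14, 39), (b, 35, 9, 33, 20, 38), (b, 35, 9, 33, 37, 35), (b, 35, 9, 33, 38, 36), (b, 35, 9, 40, 14, 39), (b, 35, 9, 40, 20, 38), (b, 35, 9, 40, 37, 35), (b, 35, 9, 40, 38, 36), (c, 18, 10, 1, 21, 20), (c, 18, 10, 1, 6, 15), (m, 35, 9, 7, 14, 39), (m, 35, 9, 7, 20, 38), (m, 35, 9, 7, 37, 35), (m, 35, 9, 7, 38, 36), (n, 35, 9, 26, 14, 39), (n, 35, 9, 26, 20, 38), (n, 35, 9, 26, 37, 35), (n, 35, 9, 26, 38, 36), (u, 35, 9, 29, 14, 39), (u, 35, 9, 29, 20, 38), (u, 35, 9, 29, 37, 35), (u, 35, 9, 29, 38, 36), (y, 18, 10, 7, 21, 20), (y, 18, 10, 7, 6, 15)}
π_{E, G, C} gives {(18, 21, 10), (18, 6, 10), (35, 14, 9), (35, 20, 9), (35, 37, 9), (35, 38, 9)} (18 duplicate(s) eliminated).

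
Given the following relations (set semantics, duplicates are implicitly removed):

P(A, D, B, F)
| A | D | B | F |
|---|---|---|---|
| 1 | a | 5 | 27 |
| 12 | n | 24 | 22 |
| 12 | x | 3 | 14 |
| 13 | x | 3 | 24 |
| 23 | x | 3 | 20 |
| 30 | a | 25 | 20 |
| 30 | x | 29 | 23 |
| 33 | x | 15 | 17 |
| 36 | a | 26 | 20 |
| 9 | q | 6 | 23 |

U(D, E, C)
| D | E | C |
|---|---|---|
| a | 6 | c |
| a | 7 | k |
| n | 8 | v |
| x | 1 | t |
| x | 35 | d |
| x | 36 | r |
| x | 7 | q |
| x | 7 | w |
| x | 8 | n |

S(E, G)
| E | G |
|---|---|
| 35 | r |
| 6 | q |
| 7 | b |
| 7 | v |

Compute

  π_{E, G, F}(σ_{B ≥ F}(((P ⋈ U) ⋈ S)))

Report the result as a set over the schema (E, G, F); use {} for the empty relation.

Joining P and U on D yields {(1, a, 5, 27, 6, c), (1, a, 5, 27, 7, k), (12, n, 24, 22, 8, v), (12, x, 3, 14, 1, t), (12, x, 3, 14, 35, d), (12, x, 3, 14, 36, r), (12, x, 3, 14, 7, q), (12, x, 3, 14, 7, w), (12, x, 3, 14, 8, n), (13, x, 3, 24, 1, t), (13, x, 3, 24, 35, d), (13, x, 3, 24, 36, r), (13, x, 3, 24, 7, q), (13, x, 3, 24, 7, w), (13, x, 3, 24, 8, n), (23, x, 3, 20, 1, t), (23, x, 3, 20, 35, d), (23, x, 3, 20, 36, r), (23, x, 3, 20, 7, q), (23, x, 3, 20, 7, w), (23, x, 3, 20, 8, n), (30, a, 25, 20, 6, c), (30, a, 25, 20, 7, k), (30, x, 29, 23, 1, t), (30, x, 29, 23, 35, d), (30, x, 29, 23, 36, r), (30, x, 29, 23, 7, q), (30, x, 29, 23, 7, w), (30, x, 29, 23, 8, n), (33, x, 15, 17, 1, t), (33, x, 15, 17, 35, d), (33, x, 15, 17, 36, r), (33, x, 15, 17, 7, q), (33, x, 15, 17, 7, w), (33, x, 15, 17, 8, n), (36, a, 26, 20, 6, c), (36, a, 26, 20, 7, k)}.
Joining (P ⋈ U) and S on E yields {(1, a, 5, 27, 6, c, q), (1, a, 5, 27, 7, k, b), (1, a, 5, 27, 7, k, v), (12, x, 3, 14, 35, d, r), (12, x, 3, 14, 7, q, b), (12, x, 3, 14, 7, q, v), (12, x, 3, 14, 7, w, b), (12, x, 3, 14, 7, w, v), (13, x, 3, 24, 35, d, r), (13, x, 3, 24, 7, q, b), (13, x, 3, 24, 7, q, v), (13, x, 3, 24, 7, w, b), (13, x, 3, 24, 7, w, v), (23, x, 3, 20, 35, d, r), (23, x, 3, 20, 7, q, b), (23, x, 3, 20, 7, q, v), (23, x, 3, 20, 7, w, b), (23, x, 3, 20, 7, w, v), (30, a, 25, 20, 6, c, q), (30, a, 25, 20, 7, k, b), (30, a, 25, 20, 7, k, v), (30, x, 29, 23, 35, d, r), (30, x, 29, 23, 7, q, b), (30, x, 29, 23, 7, q, v), (30, x, 29, 23, 7, w, b), (30, x, 29, 23, 7, w, v), (33, x, 15, 17, 35, d, r), (33, x, 15, 17, 7, q, b), (33, x, 15, 17, 7, q, v), (33, x, 15, 17, 7, w, b), (33, x, 15, 17, 7, w, v), (36, a, 26, 20, 6, c, q), (36, a, 26, 20, 7, k, b), (36, a, 26, 20, 7, k, v)}.
Filtering on B ≥ F leaves {(30, a, 25, 20, 6, c, q), (30, a, 25, 20, 7, k, b), (30, a, 25, 20, 7, k, v), (30, x, 29, 23, 35, d, r), (30, x, 29, 23, 7, q, b), (30, x, 29, 23, 7, q, v), (30, x, 29, 23, 7, w, b), (30, x, 29, 23, 7, w, v), (36, a, 26, 20, 6, c, q), (36, a, 26, 20, 7, k, b), (36, a, 26, 20, 7, k, v)}.
π[E, G, F]: project onto (E, G, F) (5 duplicate(s) eliminated) → {(35, r, 23), (6, q, 20), (7, b, 20), (7, b, 23), (7, v, 20), (7, v, 23)}

{(35, r, 23), (6, q, 20), (7, b, 20), (7, b, 23), (7, v, 20), (7, v, 23)}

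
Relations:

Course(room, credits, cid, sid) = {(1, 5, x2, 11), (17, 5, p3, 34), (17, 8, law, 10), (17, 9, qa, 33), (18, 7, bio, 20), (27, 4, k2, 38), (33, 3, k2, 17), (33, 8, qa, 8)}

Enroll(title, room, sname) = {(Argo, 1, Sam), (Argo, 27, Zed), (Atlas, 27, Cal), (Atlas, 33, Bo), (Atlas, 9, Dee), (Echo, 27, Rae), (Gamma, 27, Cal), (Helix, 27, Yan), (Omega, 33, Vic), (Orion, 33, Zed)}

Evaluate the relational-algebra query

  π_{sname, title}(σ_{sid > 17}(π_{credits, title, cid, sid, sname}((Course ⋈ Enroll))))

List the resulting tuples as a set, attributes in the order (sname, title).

{(Cal, Atlas), (Cal, Gamma), (Rae, Echo), (Yan, Helix), (Zed, Argo)}

Natural join on room: {(1, 5, x2, 11, Argo, Sam), (27, 4, k2, 38, Argo, Zed), (27, 4, k2, 38, Atlas, Cal), (27, 4, k2, 38, Echo, Rae), (27, 4, k2, 38, Gamma, Cal), (27, 4, k2, 38, Helix, Yan), (33, 3, k2, 17, Atlas, Bo), (33, 3, k2, 17, Omega, Vic), (33, 3, k2, 17, Orion, Zed), (33, 8, qa, 8, Atlas, Bo), (33, 8, qa, 8, Omega, Vic), (33, 8, qa, 8, Orion, Zed)}
π[credits, title, cid, sid, sname]: project onto (credits, title, cid, sid, sname) → {(3, Atlas, k2, 17, Bo), (3, Omega, k2, 17, Vic), (3, Orion, k2, 17, Zed), (4, Argo, k2, 38, Zed), (4, Atlas, k2, 38, Cal), (4, Echo, k2, 38, Rae), (4, Gamma, k2, 38, Cal), (4, Helix, k2, 38, Yan), (5, Argo, x2, 11, Sam), (8, Atlas, qa, 8, Bo), (8, Omega, qa, 8, Vic), (8, Orion, qa, 8, Zed)}
Apply σ_{sid > 17}; surviving tuples: {(4, Argo, k2, 38, Zed), (4, Atlas, k2, 38, Cal), (4, Echo, k2, 38, Rae), (4, Gamma, k2, 38, Cal), (4, Helix, k2, 38, Yan)}
π[sname, title]: project onto (sname, title) → {(Cal, Atlas), (Cal, Gamma), (Rae, Echo), (Yan, Helix), (Zed, Argo)}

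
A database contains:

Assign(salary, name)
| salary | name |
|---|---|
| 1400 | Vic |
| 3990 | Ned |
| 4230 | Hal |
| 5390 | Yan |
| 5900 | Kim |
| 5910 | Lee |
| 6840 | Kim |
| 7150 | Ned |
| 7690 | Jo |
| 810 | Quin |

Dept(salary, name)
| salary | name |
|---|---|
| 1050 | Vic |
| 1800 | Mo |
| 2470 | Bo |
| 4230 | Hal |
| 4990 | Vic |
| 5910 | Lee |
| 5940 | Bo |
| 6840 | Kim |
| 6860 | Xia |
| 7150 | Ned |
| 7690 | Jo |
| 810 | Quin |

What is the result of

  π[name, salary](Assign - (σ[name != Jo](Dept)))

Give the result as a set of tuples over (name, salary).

{(Jo, 7690), (Kim, 5900), (Ned, 3990), (Vic, 1400), (Yan, 5390)}

Filtering on name != Jo leaves {(1050, Vic), (1800, Mo), (2470, Bo), (4230, Hal), (4990, Vic), (5910, Lee), (5940, Bo), (6840, Kim), (6860, Xia), (7150, Ned), (810, Quin)}.
Set difference of the two operands is {(1400, Vic), (3990, Ned), (5390, Yan), (5900, Kim), (7690, Jo)}.
π_{name, salary} gives {(Jo, 7690), (Kim, 5900), (Ned, 3990), (Vic, 1400), (Yan, 5390)}.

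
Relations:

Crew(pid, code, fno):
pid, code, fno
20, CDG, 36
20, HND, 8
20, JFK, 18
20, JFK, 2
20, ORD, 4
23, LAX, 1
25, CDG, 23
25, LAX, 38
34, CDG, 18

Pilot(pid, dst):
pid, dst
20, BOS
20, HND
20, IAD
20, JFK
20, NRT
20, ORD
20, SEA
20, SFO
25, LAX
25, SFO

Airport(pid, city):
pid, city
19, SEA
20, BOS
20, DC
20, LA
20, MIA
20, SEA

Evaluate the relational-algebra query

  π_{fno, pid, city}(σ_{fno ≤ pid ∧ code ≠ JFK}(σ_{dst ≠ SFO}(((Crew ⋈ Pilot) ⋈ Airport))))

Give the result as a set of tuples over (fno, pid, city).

{(4, 20, BOS), (4, 20, DC), (4, 20, LA), (4, 20, MIA), (4, 20, SEA), (8, 20, BOS), (8, 20, DC), (8, 20, LA), (8, 20, MIA), (8, 20, SEA)}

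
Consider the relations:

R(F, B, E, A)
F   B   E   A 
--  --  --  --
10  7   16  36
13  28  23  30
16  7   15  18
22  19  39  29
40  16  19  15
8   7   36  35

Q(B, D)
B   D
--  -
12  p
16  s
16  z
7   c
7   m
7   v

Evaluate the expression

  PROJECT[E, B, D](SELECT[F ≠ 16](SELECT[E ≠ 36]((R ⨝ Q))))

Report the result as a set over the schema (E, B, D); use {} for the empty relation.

Natural join on B: {(10, 7, 16, 36, c), (10, 7, 16, 36, m), (10, 7, 16, 36, v), (16, 7, 15, 18, c), (16, 7, 15, 18, m), (16, 7, 15, 18, v), (40, 16, 19, 15, s), (40, 16, 19, 15, z), (8, 7, 36, 35, c), (8, 7, 36, 35, m), (8, 7, 36, 35, v)}
Selection E ≠ 36: {(10, 7, 16, 36, c), (10, 7, 16, 36, m), (10, 7, 16, 36, v), (16, 7, 15, 18, c), (16, 7, 15, 18, m), (16, 7, 15, 18, v), (40, 16, 19, 15, s), (40, 16, 19, 15, z)}
Selection F ≠ 16: {(10, 7, 16, 36, c), (10, 7, 16, 36, m), (10, 7, 16, 36, v), (40, 16, 19, 15, s), (40, 16, 19, 15, z)}
Projecting to E, B, D: {(16, 7, c), (16, 7, m), (16, 7, v), (19, 16, s), (19, 16, z)}

{(16, 7, c), (16, 7, m), (16, 7, v), (19, 16, s), (19, 16, z)}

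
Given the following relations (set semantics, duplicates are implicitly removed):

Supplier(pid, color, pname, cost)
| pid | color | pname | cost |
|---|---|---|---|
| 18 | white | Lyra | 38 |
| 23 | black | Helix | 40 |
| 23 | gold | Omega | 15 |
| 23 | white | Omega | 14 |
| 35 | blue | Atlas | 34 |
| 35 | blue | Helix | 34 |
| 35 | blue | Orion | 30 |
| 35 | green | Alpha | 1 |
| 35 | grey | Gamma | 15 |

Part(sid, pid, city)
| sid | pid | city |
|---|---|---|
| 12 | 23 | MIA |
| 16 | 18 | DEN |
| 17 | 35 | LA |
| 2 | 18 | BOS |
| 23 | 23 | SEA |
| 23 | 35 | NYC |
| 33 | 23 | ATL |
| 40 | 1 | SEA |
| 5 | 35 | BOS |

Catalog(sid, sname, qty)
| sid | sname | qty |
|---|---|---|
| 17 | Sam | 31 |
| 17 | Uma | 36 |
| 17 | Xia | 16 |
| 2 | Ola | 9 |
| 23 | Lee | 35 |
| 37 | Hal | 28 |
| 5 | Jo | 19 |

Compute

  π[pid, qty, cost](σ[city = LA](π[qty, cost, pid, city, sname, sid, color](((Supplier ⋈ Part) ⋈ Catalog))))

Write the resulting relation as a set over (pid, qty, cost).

Natural join on pid: {(18, white, Lyra, 38, 16, DEN), (18, white, Lyra, 38, 2, BOS), (23, black, Helix, 40, 12, MIA), (23, black, Helix, 40, 23, SEA), (23, black, Helix, 40, 33, ATL), (23, gold, Omega, 15, 12, MIA), (23, gold, Omega, 15, 23, SEA), (23, gold, Omega, 15, 33, ATL), (23, white, Omega, 14, 12, MIA), (23, white, Omega, 14, 23, SEA), (23, white, Omega, 14, 33, ATL), (35, blue, Atlas, 34, 17, LA), (35, blue, Atlas, 34, 23, NYC), (35, blue, Atlas, 34, 5, BOS), (35, blue, Helix, 34, 17, LA), (35, blue, Helix, 34, 23, NYC), (35, blue, Helix, 34, 5, BOS), (35, blue, Orion, 30, 17, LA), (35, blue, Orion, 30, 23, NYC), (35, blue, Orion, 30, 5, BOS), (35, green, Alpha, 1, 17, LA), (35, green, Alpha, 1, 23, NYC), (35, green, Alpha, 1, 5, BOS), (35, grey, Gamma, 15, 17, LA), (35, grey, Gamma, 15, 23, NYC), (35, grey, Gamma, 15, 5, BOS)}
Natural join on sid: {(18, white, Lyra, 38, 2, BOS, Ola, 9), (23, black, Helix, 40, 23, SEA, Lee, 35), (23, gold, Omega, 15, 23, SEA, Lee, 35), (23, white, Omega, 14, 23, SEA, Lee, 35), (35, blue, Atlas, 34, 17, LA, Sam, 31), (35, blue, Atlas, 34, 17, LA, Uma, 36), (35, blue, Atlas, 34, 17, LA, Xia, 16), (35, blue, Atlas, 34, 23, NYC, Lee, 35), (35, blue, Atlas, 34, 5, BOS, Jo, 19), (35, blue, Helix, 34, 17, LA, Sam, 31), (35, blue, Helix, 34, 17, LA, Uma, 36), (35, blue, Helix, 34, 17, LA, Xia, 16), (35, blue, Helix, 34, 23, NYC, Lee, 35), (35, blue, Helix, 34, 5, BOS, Jo, 19), (35, blue, Orion, 30, 17, LA, Sam, 31), (35, blue, Orion, 30, 17, LA, Uma, 36), (35, blue, Orion, 30, 17, LA, Xia, 16), (35, blue, Orion, 30, 23, NYC, Lee, 35), (35, blue, Orion, 30, 5, BOS, Jo, 19), (35, green, Alpha, 1, 17, LA, Sam, 31), (35, green, Alpha, 1, 17, LA, Uma, 36), (35, green, Alpha, 1, 17, LA, Xia, 16), (35, green, Alpha, 1, 23, NYC, Lee, 35), (35, green, Alpha, 1, 5, BOS, Jo, 19), (35, grey, Gamma, 15, 17, LA, Sam, 31), (35, grey, Gamma, 15, 17, LA, Uma, 36), (35, grey, Gamma, 15, 17, LA, Xia, 16), (35, grey, Gamma, 15, 23, NYC, Lee, 35), (35, grey, Gamma, 15, 5, BOS, Jo, 19)}
π[qty, cost, pid, city, sname, sid, color]: project onto (qty, cost, pid, city, sname, sid, color) (5 duplicate(s) eliminated) → {(16, 1, 35, LA, Xia, 17, green), (16, 15, 35, LA, Xia, 17, grey), (16, 30, 35, LA, Xia, 17, blue), (16, 34, 35, LA, Xia, 17, blue), (19, 1, 35, BOS, Jo, 5, green), (19, 15, 35, BOS, Jo, 5, grey), (19, 30, 35, BOS, Jo, 5, blue), (19, 34, 35, BOS, Jo, 5, blue), (31, 1, 35, LA, Sam, 17, green), (31, 15, 35, LA, Sam, 17, grey), (31, 30, 35, LA, Sam, 17, blue), (31, 34, 35, LA, Sam, 17, blue), (35, 1, 35, NYC, Lee, 23, green), (35, 14, 23, SEA, Lee, 23, white), (35, 15, 23, SEA, Lee, 23, gold), (35, 15, 35, NYC, Lee, 23, grey), (35, 30, 35, NYC, Lee, 23, blue), (35, 34, 35, NYC, Lee, 23, blue), (35, 40, 23, SEA, Lee, 23, black), (36, 1, 35, LA, Uma, 17, green), (36, 15, 35, LA, Uma, 17, grey), (36, 30, 35, LA, Uma, 17, blue), (36, 34, 35, LA, Uma, 17, blue), (9, 38, 18, BOS, Ola, 2, white)}
Apply σ_{city = LA}; surviving tuples: {(16, 1, 35, LA, Xia, 17, green), (16, 15, 35, LA, Xia, 17, grey), (16, 30, 35, LA, Xia, 17, blue), (16, 34, 35, LA, Xia, 17, blue), (31, 1, 35, LA, Sam, 17, green), (31, 15, 35, LA, Sam, 17, grey), (31, 30, 35, LA, Sam, 17, blue), (31, 34, 35, LA, Sam, 17, blue), (36, 1, 35, LA, Uma, 17, green), (36, 15, 35, LA, Uma, 17, grey), (36, 30, 35, LA, Uma, 17, blue), (36, 34, 35, LA, Uma, 17, blue)}
π[pid, qty, cost]: project onto (pid, qty, cost) → {(35, 16, 1), (35, 16, 15), (35, 16, 30), (35, 16, 34), (35, 31, 1), (35, 31, 15), (35, 31, 30), (35, 31, 34), (35, 36, 1), (35, 36, 15), (35, 36, 30), (35, 36, 34)}

{(35, 16, 1), (35, 16, 15), (35, 16, 30), (35, 16, 34), (35, 31, 1), (35, 31, 15), (35, 31, 30), (35, 31, 34), (35, 36, 1), (35, 36, 15), (35, 36, 30), (35, 36, 34)}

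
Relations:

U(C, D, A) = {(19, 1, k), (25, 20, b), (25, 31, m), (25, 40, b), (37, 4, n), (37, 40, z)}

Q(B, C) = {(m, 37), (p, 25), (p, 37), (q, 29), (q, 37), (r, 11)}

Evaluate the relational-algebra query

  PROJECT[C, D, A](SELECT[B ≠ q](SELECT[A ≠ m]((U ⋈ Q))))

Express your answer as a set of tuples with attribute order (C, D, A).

{(25, 20, b), (25, 40, b), (37, 4, n), (37, 40, z)}

Natural join on C: {(25, 20, b, p), (25, 31, m, p), (25, 40, b, p), (37, 4, n, m), (37, 4, n, p), (37, 4, n, q), (37, 40, z, m), (37, 40, z, p), (37, 40, z, q)}
Apply σ_{A ≠ m}; surviving tuples: {(25, 20, b, p), (25, 40, b, p), (37, 4, n, m), (37, 4, n, p), (37, 4, n, q), (37, 40, z, m), (37, 40, z, p), (37, 40, z, q)}
Apply σ_{B ≠ q}; surviving tuples: {(25, 20, b, p), (25, 40, b, p), (37, 4, n, m), (37, 4, n, p), (37, 40, z, m), (37, 40, z, p)}
π[C, D, A]: project onto (C, D, A) (2 duplicate(s) eliminated) → {(25, 20, b), (25, 40, b), (37, 4, n), (37, 40, z)}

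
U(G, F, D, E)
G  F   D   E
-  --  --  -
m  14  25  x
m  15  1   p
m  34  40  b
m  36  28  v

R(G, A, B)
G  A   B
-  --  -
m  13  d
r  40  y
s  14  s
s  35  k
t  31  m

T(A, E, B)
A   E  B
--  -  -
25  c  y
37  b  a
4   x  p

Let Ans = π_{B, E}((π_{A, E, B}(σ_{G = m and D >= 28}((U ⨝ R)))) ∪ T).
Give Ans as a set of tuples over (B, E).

{(a, b), (d, b), (d, v), (p, x), (y, c)}

Joining U and R on G yields {(m, 14, 25, x, 13, d), (m, 15, 1, p, 13, d), (m, 34, 40, b, 13, d), (m, 36, 28, v, 13, d)}.
Selection G = m and D >= 28: {(m, 34, 40, b, 13, d), (m, 36, 28, v, 13, d)}
π[A, E, B]: project onto (A, E, B) → {(13, b, d), (13, v, d)}
Taking the union: {(13, b, d), (13, v, d), (25, c, y), (37, b, a), (4, x, p)}
π[B, E]: project onto (B, E) → {(a, b), (d, b), (d, v), (p, x), (y, c)}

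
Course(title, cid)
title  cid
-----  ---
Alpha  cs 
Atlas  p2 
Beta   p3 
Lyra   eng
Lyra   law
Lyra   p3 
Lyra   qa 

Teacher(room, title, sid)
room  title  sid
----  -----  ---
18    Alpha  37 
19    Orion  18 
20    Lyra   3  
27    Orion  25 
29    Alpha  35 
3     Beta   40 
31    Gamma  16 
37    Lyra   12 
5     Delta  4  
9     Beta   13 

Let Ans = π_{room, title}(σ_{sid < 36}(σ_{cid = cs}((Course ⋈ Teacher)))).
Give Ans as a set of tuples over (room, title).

{(29, Alpha)}

Natural join on title: {(Alpha, cs, 18, 37), (Alpha, cs, 29, 35), (Beta, p3, 3, 40), (Beta, p3, 9, 13), (Lyra, eng, 20, 3), (Lyra, eng, 37, 12), (Lyra, law, 20, 3), (Lyra, law, 37, 12), (Lyra, p3, 20, 3), (Lyra, p3, 37, 12), (Lyra, qa, 20, 3), (Lyra, qa, 37, 12)}
Apply σ_{cid = cs}; surviving tuples: {(Alpha, cs, 18, 37), (Alpha, cs, 29, 35)}
Apply σ_{sid < 36}; surviving tuples: {(Alpha, cs, 29, 35)}
π[room, title]: project onto (room, title) → {(29, Alpha)}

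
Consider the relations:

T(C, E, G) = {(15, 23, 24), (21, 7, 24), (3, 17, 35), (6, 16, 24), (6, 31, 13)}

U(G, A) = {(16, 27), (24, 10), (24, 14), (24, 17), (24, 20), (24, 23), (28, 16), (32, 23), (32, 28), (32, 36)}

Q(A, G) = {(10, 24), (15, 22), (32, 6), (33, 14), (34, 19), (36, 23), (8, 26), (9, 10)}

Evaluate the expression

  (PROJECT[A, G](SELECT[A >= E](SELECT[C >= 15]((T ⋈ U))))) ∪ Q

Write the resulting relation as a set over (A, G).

Joining T and U on G yields {(15, 23, 24, 10), (15, 23, 24, 14), (15, 23, 24, 17), (15, 23, 24, 20), (15, 23, 24, 23), (21, 7, 24, 10), (21, 7, 24, 14), (21, 7, 24, 17), (21, 7, 24, 20), (21, 7, 24, 23), (6, 16, 24, 10), (6, 16, 24, 14), (6, 16, 24, 17), (6, 16, 24, 20), (6, 16, 24, 23)}.
Apply σ_{C >= 15}; surviving tuples: {(15, 23, 24, 10), (15, 23, 24, 14), (15, 23, 24, 17), (15, 23, 24, 20), (15, 23, 24, 23), (21, 7, 24, 10), (21, 7, 24, 14), (21, 7, 24, 17), (21, 7, 24, 20), (21, 7, 24, 23)}
Apply σ_{A >= E}; surviving tuples: {(15, 23, 24, 23), (21, 7, 24, 10), (21, 7, 24, 14), (21, 7, 24, 17), (21, 7, 24, 20), (21, 7, 24, 23)}
π[A, G]: project onto (A, G) (1 duplicate(s) eliminated) → {(10, 24), (14, 24), (17, 24), (20, 24), (23, 24)}
Set union of the two operands is {(10, 24), (14, 24), (15, 22), (17, 24), (20, 24), (23, 24), (32, 6), (33, 14), (34, 19), (36, 23), (8, 26), (9, 10)}.

{(10, 24), (14, 24), (15, 22), (17, 24), (20, 24), (23, 24), (32, 6), (33, 14), (34, 19), (36, 23), (8, 26), (9, 10)}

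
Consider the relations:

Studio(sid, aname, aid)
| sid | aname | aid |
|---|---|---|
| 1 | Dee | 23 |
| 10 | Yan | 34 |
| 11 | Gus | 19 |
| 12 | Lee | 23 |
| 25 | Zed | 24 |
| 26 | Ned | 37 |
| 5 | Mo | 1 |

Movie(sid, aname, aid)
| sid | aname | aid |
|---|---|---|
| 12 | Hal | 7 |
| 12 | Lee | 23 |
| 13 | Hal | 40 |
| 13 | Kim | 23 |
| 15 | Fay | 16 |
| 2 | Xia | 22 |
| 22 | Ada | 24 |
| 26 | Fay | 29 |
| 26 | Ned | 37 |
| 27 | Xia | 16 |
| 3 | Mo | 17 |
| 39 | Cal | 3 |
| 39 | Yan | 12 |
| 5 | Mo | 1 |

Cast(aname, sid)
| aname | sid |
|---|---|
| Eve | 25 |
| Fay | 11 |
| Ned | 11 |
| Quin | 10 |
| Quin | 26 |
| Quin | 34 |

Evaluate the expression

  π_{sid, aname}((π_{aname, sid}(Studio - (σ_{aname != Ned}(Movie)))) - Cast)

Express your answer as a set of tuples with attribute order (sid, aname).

{(1, Dee), (10, Yan), (11, Gus), (25, Zed), (26, Ned)}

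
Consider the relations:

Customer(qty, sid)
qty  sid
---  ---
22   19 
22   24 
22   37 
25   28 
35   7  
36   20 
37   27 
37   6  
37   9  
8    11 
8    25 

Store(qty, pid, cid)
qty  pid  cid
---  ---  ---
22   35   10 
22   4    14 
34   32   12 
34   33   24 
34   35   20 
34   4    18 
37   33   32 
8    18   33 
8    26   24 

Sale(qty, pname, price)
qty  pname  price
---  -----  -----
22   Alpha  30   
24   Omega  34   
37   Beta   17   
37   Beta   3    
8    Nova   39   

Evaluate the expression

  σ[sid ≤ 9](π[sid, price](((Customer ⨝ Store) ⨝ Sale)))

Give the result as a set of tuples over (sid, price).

{(6, 17), (6, 3), (9, 17), (9, 3)}

Customer ⋈ Store (natural join on qty): {(22, 19, 35, 10), (22, 19, 4, 14), (22, 24, 35, 10), (22, 24, 4, 14), (22, 37, 35, 10), (22, 37, 4, 14), (37, 27, 33, 32), (37, 6, 33, 32), (37, 9, 33, 32), (8, 11, 18, 33), (8, 11, 26, 24), (8, 25, 18, 33), (8, 25, 26, 24)}
(Customer ⨝ Store) ⋈ Sale (natural join on qty): {(22, 19, 35, 10, Alpha, 30), (22, 19, 4, 14, Alpha, 30), (22, 24, 35, 10, Alpha, 30), (22, 24, 4, 14, Alpha, 30), (22, 37, 35, 10, Alpha, 30), (22, 37, 4, 14, Alpha, 30), (37, 27, 33, 32, Beta, 17), (37, 27, 33, 32, Beta, 3), (37, 6, 33, 32, Beta, 17), (37, 6, 33, 32, Beta, 3), (37, 9, 33, 32, Beta, 17), (37, 9, 33, 32, Beta, 3), (8, 11, 18, 33, Nova, 39), (8, 11, 26, 24, Nova, 39), (8, 25, 18, 33, Nova, 39), (8, 25, 26, 24, Nova, 39)}
π[sid, price]: project onto (sid, price) (5 duplicate(s) eliminated) → {(11, 39), (19, 30), (24, 30), (25, 39), (27, 17), (27, 3), (37, 30), (6, 17), (6, 3), (9, 17), (9, 3)}
Filtering on sid ≤ 9 leaves {(6, 17), (6, 3), (9, 17), (9, 3)}.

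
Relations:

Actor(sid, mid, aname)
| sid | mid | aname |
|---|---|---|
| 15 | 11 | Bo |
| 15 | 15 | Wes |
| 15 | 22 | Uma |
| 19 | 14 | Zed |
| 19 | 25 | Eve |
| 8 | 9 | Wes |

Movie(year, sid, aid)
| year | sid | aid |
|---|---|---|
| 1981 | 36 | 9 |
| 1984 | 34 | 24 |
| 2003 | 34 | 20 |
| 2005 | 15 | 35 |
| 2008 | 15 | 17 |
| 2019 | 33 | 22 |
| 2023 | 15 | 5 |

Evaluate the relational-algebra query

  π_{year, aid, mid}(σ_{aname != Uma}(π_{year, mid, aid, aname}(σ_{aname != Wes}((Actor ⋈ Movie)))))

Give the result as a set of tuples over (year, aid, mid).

{(2005, 35, 11), (2008, 17, 11), (2023, 5, 11)}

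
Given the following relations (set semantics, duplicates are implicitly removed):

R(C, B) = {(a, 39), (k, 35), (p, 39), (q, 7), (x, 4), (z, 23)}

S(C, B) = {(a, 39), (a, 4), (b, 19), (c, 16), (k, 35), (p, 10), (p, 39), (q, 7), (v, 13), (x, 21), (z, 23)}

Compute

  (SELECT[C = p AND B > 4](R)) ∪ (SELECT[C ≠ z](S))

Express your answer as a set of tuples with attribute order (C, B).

{(a, 39), (a, 4), (b, 19), (c, 16), (k, 35), (p, 10), (p, 39), (q, 7), (v, 13), (x, 21)}

Apply σ_{C = p AND B > 4}; surviving tuples: {(p, 39)}
Apply σ_{C ≠ z}; surviving tuples: {(a, 39), (a, 4), (b, 19), (c, 16), (k, 35), (p, 10), (p, 39), (q, 7), (v, 13), (x, 21)}
Union: {(p, 39)} with {(a, 39), (a, 4), (b, 19), (c, 16), (k, 35), (p, 10), (p, 39), (q, 7), (v, 13), (x, 21)} → {(a, 39), (a, 4), (b, 19), (c, 16), (k, 35), (p, 10), (p, 39), (q, 7), (v, 13), (x, 21)}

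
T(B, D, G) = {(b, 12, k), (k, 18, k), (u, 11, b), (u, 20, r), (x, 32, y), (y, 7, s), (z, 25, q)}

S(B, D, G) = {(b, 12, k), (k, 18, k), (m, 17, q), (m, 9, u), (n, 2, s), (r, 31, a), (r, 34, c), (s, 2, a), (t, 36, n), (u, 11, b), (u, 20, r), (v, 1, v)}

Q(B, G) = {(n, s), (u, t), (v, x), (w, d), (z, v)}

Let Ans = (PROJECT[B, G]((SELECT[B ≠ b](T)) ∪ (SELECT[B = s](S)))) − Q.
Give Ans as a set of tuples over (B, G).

{(k, k), (s, a), (u, b), (u, r), (x, y), (y, s), (z, q)}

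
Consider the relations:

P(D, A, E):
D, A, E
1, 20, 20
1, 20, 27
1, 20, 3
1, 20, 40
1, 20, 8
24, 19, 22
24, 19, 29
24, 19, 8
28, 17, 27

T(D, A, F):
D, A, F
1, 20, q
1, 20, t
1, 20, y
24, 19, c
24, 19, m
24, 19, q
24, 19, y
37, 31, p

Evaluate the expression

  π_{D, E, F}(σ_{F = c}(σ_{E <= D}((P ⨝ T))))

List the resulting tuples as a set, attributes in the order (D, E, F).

{(24, 22, c), (24, 8, c)}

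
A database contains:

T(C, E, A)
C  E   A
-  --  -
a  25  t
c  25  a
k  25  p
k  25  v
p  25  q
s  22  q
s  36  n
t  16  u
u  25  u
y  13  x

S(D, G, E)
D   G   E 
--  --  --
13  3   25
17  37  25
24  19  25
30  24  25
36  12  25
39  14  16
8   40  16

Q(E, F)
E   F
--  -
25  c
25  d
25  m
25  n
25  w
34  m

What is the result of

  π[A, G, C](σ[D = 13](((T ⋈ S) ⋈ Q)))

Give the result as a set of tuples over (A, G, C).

{(a, 3, c), (p, 3, k), (q, 3, p), (t, 3, a), (u, 3, u), (v, 3, k)}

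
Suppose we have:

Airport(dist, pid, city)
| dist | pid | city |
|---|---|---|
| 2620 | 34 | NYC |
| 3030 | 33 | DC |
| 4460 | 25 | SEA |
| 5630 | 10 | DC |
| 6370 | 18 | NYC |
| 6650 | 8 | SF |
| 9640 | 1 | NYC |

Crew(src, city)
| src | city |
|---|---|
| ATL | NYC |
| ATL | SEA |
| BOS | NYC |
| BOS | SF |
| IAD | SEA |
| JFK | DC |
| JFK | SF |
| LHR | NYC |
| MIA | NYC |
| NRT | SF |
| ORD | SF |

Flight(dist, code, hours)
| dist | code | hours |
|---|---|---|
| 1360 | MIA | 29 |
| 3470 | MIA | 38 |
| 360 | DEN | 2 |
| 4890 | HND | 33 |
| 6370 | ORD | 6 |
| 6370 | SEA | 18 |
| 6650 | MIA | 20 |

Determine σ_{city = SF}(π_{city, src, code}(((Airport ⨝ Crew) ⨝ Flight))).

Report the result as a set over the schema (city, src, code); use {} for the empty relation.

{(SF, BOS, MIA), (SF, JFK, MIA), (SF, NRT, MIA), (SF, ORD, MIA)}

Airport ⋈ Crew (natural join on city): {(2620, 34, NYC, ATL), (2620, 34, NYC, BOS), (2620, 34, NYC, LHR), (2620, 34, NYC, MIA), (3030, 33, DC, JFK), (4460, 25, SEA, ATL), (4460, 25, SEA, IAD), (5630, 10, DC, JFK), (6370, 18, NYC, ATL), (6370, 18, NYC, BOS), (6370, 18, NYC, LHR), (6370, 18, NYC, MIA), (6650, 8, SF, BOS), (6650, 8, SF, JFK), (6650, 8, SF, NRT), (6650, 8, SF, ORD), (9640, 1, NYC, ATL), (9640, 1, NYC, BOS), (9640, 1, NYC, LHR), (9640, 1, NYC, MIA)}
(Airport ⨝ Crew) ⋈ Flight (natural join on dist): {(6370, 18, NYC, ATL, ORD, 6), (6370, 18, NYC, ATL, SEA, 18), (6370, 18, NYC, BOS, ORD, 6), (6370, 18, NYC, BOS, SEA, 18), (6370, 18, NYC, LHR, ORD, 6), (6370, 18, NYC, LHR, SEA, 18), (6370, 18, NYC, MIA, ORD, 6), (6370, 18, NYC, MIA, SEA, 18), (6650, 8, SF, BOS, MIA, 20), (6650, 8, SF, JFK, MIA, 20), (6650, 8, SF, NRT, MIA, 20), (6650, 8, SF, ORD, MIA, 20)}
π[city, src, code]: project onto (city, src, code) → {(NYC, ATL, ORD), (NYC, ATL, SEA), (NYC, BOS, ORD), (NYC, BOS, SEA), (NYC, LHR, ORD), (NYC, LHR, SEA), (NYC, MIA, ORD), (NYC, MIA, SEA), (SF, BOS, MIA), (SF, JFK, MIA), (SF, NRT, MIA), (SF, ORD, MIA)}
Apply σ_{city = SF}; surviving tuples: {(SF, BOS, MIA), (SF, JFK, MIA), (SF, NRT, MIA), (SF, ORD, MIA)}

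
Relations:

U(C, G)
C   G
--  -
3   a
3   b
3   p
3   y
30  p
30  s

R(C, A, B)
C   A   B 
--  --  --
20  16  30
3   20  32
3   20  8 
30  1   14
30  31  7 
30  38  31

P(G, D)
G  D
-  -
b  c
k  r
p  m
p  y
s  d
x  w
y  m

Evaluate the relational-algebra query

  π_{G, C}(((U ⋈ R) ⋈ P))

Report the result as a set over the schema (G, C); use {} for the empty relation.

{(b, 3), (p, 3), (p, 30), (s, 30), (y, 3)}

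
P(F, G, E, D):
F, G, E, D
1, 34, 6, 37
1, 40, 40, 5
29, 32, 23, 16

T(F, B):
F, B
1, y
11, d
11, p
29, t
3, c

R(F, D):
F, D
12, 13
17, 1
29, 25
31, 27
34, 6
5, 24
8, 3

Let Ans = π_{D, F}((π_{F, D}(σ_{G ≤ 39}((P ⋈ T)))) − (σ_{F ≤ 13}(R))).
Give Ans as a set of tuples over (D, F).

{(16, 29), (37, 1)}

Joining P and T on F yields {(1, 34, 6, 37, y), (1, 40, 40, 5, y), (29, 32, 23, 16, t)}.
Filtering on G ≤ 39 leaves {(1, 34, 6, 37, y), (29, 32, 23, 16, t)}.
π_{F, D} gives {(1, 37), (29, 16)}.
Filtering on F ≤ 13 leaves {(12, 13), (5, 24), (8, 3)}.
Set difference of the two operands is {(1, 37), (29, 16)}.
π_{D, F} gives {(16, 29), (37, 1)}.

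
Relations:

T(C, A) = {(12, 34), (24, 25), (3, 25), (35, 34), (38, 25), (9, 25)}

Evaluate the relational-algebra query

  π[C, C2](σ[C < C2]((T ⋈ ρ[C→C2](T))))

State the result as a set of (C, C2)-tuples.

{(12, 35), (24, 38), (3, 24), (3, 38), (3, 9), (9, 24), (9, 38)}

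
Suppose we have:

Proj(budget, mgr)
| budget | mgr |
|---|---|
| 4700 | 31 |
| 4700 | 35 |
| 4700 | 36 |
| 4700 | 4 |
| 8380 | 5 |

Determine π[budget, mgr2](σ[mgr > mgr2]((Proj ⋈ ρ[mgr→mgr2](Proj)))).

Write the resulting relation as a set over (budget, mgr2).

{(4700, 31), (4700, 35), (4700, 4)}

ρ[mgr→mgr2]: schema becomes (budget, mgr2); tuples unchanged.
Natural join on budget: {(4700, 31, 31), (4700, 31, 35), (4700, 31, 36), (4700, 31, 4), (4700, 35, 31), (4700, 35, 35), (4700, 35, 36), (4700, 35, 4), (4700, 36, 31), (4700, 36, 35), (4700, 36, 36), (4700, 36, 4), (4700, 4, 31), (4700, 4, 35), (4700, 4, 36), (4700, 4, 4), (8380, 5, 5)}
σ[mgr > mgr2]: keep tuples satisfying mgr > mgr2 → {(4700, 31, 4), (4700, 35, 31), (4700, 35, 4), (4700, 36, 31), (4700, 36, 35), (4700, 36, 4)}
π_{budget, mgr2} gives {(4700, 31), (4700, 35), (4700, 4)} (3 duplicate(s) eliminated).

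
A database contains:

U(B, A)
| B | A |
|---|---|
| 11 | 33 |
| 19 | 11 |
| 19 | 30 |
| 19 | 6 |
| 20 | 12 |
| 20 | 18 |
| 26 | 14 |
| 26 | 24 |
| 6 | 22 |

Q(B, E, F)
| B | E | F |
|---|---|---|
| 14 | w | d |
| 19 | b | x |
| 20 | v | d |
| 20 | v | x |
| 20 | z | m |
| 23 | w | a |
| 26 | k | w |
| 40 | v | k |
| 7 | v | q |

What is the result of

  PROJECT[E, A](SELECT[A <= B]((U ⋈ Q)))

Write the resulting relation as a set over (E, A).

{(b, 11), (b, 6), (k, 14), (k, 24), (v, 12), (v, 18), (z, 12), (z, 18)}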